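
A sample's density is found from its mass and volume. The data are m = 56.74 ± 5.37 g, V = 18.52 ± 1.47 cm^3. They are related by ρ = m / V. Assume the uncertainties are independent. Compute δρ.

0.378 g/cm^3

Products/powers → add relative errors in quadrature, weighted by exponent:
  (1·δm/m)² = (1×0.0946)² = 0.00896;  (-1·δV/V)² = (-1×0.0794)² = 0.00630
δρ/ρ = √(0.0153) = 0.124
ρ = 3.064 g/cm^3, so δρ = 0.124 × 3.064 = 0.378 g/cm^3.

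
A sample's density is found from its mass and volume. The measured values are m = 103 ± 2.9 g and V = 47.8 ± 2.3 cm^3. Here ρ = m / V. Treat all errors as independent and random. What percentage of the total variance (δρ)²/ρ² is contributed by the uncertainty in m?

(δρ/ρ)² = (1·δm/m)² + (-1·δV/V)²
  m term: (1×0.0282)² = 0.000793
  V term: (-1×0.0481)² = 0.00232
Total = 0.00311. Share from m = 0.000793/0.00311 = 0.255.

25.5%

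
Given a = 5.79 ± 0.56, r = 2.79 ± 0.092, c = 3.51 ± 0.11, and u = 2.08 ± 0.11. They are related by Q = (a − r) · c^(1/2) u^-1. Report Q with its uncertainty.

2.70 ± 0.532

Let w = a − r = 3.00. δw = √(δa² + δr²) = √(0.314 + 0.00846) = 0.568, so δw/w = 0.189.
Q is then a monomial in w, c, u:
δQ/Q = √((δw/w)² + (½·δc/c)² + (-1·δu/u)²) = √(0.0358 + 0.000246 + 0.00280) = 0.197
Q = 2.70, so δQ = 0.197 × 2.70 = 0.532.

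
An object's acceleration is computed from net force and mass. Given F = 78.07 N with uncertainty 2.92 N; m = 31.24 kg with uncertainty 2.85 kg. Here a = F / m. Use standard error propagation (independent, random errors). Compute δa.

0.246 m/s^2

a is a product of powers, so relative uncertainties combine in quadrature:
  (1·δF/F)² = (1×0.0374)² = 0.00140;  (-1·δm/m)² = (-1×0.0912)² = 0.00832
δa/a = √(0.00972) = 0.0986
a = 2.499 m/s^2, so δa = 0.0986 × 2.499 = 0.246 m/s^2.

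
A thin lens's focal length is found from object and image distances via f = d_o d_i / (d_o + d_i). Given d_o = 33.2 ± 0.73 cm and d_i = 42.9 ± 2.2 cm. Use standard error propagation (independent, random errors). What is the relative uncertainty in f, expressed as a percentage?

∂f/∂d_o = (d_i/(d_o+d_i))² = 0.318;  ∂f/∂d_i = (d_o/(d_o+d_i))² = 0.190
δf = √((∂f/∂d_o · δd_o)² + (∂f/∂d_i · δd_i)²) = √(0.0538 + 0.175) = 0.479 cm
f = 18.7 cm, so δf/f = 0.479/18.7 = 0.0256.

2.56%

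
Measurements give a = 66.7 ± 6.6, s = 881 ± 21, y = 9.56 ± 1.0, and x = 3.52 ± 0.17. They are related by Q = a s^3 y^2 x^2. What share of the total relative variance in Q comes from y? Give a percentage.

64.4%

(δQ/Q)² = (1·δa/a)² + (3·δs/s)² + (2·δy/y)² + (2·δx/x)²
  a term: (1×0.0990)² = 0.00979
  s term: (3×0.0238)² = 0.00511
  y term: (2×0.105)² = 0.0438
  x term: (2×0.0483)² = 0.00933
Total = 0.0680. Share from y = 0.0438/0.0680 = 0.644.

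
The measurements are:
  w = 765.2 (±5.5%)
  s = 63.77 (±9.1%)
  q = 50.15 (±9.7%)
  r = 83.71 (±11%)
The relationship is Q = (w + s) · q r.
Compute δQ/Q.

Let u = w + s = 829.0. δu = √(δw² + δs²) = √(1770 + 33.7) = 42.5, so δu/u = 0.0512.
Q is then a monomial in u, q, r:
δQ/Q = √((δu/u)² + (1·δq/q)² + (1·δr/r)²) = √(0.00263 + 0.00941 + 0.0121) = 0.155

0.155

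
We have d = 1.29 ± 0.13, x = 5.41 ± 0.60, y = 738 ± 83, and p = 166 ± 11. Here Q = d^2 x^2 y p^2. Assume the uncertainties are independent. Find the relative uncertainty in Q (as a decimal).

Products/powers → add relative errors in quadrature, weighted by exponent:
  (2·δd/d)² = (2×0.101)² = 0.0406;  (2·δx/x)² = (2×0.111)² = 0.0492;  (1·δy/y)² = (1×0.112)² = 0.0126;  (2·δp/p)² = (2×0.0663)² = 0.0176
δQ/Q = √(0.120) = 0.346

0.346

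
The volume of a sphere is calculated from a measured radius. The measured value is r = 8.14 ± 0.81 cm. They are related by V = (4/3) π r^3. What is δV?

V ∝ r^3, so δV/V = |3| · δr/r = 3 × 0.0995 = 0.299.
V = 2260 cm^3, so δV = 0.299 × 2260 = 674 cm^3.

674 cm^3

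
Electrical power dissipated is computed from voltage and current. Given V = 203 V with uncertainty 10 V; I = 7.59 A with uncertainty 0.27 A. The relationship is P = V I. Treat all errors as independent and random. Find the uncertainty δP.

P is a product of powers, so relative uncertainties combine in quadrature:
  (1·δV/V)² = (1×0.0493)² = 0.00243;  (1·δI/I)² = (1×0.0356)² = 0.00127
δP/P = √(0.00369) = 0.0608
P = 1540 W, so δP = 0.0608 × 1540 = 93.6 W.

93.6 W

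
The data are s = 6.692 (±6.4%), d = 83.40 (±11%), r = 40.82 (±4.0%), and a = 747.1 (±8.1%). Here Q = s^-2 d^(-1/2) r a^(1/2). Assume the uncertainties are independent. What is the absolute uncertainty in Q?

Products/powers → add relative errors in quadrature, weighted by exponent:
  (-2·δs/s)² = (-2×0.0640)² = 0.0164;  (−½·δd/d)² = (-0.5×0.110)² = 0.00303;  (1·δr/r)² = (1×0.0400)² = 0.00160;  (½·δa/a)² = (0.5×0.0810)² = 0.00164
δQ/Q = √(0.0226) = 0.150
Q = 2.728, so δQ = 0.150 × 2.728 = 0.411.

0.411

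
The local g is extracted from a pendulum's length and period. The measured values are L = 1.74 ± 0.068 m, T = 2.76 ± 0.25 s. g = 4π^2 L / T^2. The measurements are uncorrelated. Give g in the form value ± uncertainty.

9.02 ± 1.67 m/s^2

g is a product of powers, so relative uncertainties combine in quadrature:
  (1·δL/L)² = (1×0.0391)² = 0.00153;  (-2·δT/T)² = (-2×0.0906)² = 0.0328
δg/g = √(0.0343) = 0.185
g = 9.02 m/s^2, so δg = 0.185 × 9.02 = 1.67 m/s^2.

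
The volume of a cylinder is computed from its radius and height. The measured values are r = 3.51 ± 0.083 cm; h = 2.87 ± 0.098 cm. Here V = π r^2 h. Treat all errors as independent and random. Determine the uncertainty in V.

Since V is a product/quotient, work with relative uncertainties:
  (2·δr/r)² = (2×0.0236)² = 0.00224;  (1·δh/h)² = (1×0.0341)² = 0.00117
δV/V = √(0.00340) = 0.0583
V = 111 cm^3, so δV = 0.0583 × 111 = 6.48 cm^3.

6.48 cm^3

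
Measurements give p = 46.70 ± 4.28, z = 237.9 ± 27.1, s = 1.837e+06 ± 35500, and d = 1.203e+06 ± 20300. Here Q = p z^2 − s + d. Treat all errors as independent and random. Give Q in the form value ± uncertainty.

(2.009 ± 0.650) × 10^6

Let w = p·z^2 = 2.643e+06. δw/w = √((1·δp/p)² + (2·δz/z)²) = √(0.00840 + 0.0519) = 0.246, so δw = 6.49e+05.
Q = w − s + d: δQ = √(δw² + δs² + δd²) = √(4.21e+11 + 1.26e+09 + 4.12e+08) = 6.5e+05
Q = 2.009e+06.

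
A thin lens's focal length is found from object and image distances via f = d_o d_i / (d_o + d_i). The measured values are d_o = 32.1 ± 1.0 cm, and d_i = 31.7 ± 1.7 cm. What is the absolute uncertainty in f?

0.496 cm

∂f/∂d_o = (d_i/(d_o+d_i))² = 0.247;  ∂f/∂d_i = (d_o/(d_o+d_i))² = 0.253
δf = √((∂f/∂d_o · δd_o)² + (∂f/∂d_i · δd_i)²) = √(0.0609 + 0.185) = 0.496 cm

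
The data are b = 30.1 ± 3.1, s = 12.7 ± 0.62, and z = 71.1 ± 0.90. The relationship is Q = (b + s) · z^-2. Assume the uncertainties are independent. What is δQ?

Let u = b + s = 42.8. δu = √(δb² + δs²) = √(9.61 + 0.384) = 3.16, so δu/u = 0.0739.
Q is then a monomial in u, z:
δQ/Q = √((δu/u)² + (-2·δz/z)²) = √(0.00546 + 0.000641) = 0.0781
Q = 0.00847, so δQ = 0.0781 × 0.00847 = 0.000661.

0.000661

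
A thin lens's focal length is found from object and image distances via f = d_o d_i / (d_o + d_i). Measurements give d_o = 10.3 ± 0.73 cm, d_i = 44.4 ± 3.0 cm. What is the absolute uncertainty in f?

0.493 cm

∂f/∂d_o = (d_i/(d_o+d_i))² = 0.659;  ∂f/∂d_i = (d_o/(d_o+d_i))² = 0.0355
δf = √((∂f/∂d_o · δd_o)² + (∂f/∂d_i · δd_i)²) = √(0.231 + 0.0113) = 0.493 cm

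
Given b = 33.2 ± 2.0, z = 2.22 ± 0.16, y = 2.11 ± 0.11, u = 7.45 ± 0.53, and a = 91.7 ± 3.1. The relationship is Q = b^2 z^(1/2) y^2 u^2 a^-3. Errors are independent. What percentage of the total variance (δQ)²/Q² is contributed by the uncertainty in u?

35.4%

(δQ/Q)² = (2·δb/b)² + (½·δz/z)² + (2·δy/y)² + (2·δu/u)² + (-3·δa/a)²
  b term: (2×0.0602)² = 0.0145
  z term: (0.5×0.0721)² = 0.00130
  y term: (2×0.0521)² = 0.0109
  u term: (2×0.0711)² = 0.0202
  a term: (-3×0.0338)² = 0.0103
Total = 0.0572. Share from u = 0.0202/0.0572 = 0.354.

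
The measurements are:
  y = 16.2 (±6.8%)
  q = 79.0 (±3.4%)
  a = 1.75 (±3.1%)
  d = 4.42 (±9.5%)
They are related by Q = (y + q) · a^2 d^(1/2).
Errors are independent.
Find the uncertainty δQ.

Let u = y + q = 95.2. δu = √(δy² + δq²) = √(1.21 + 7.21) = 2.90, so δu/u = 0.0305.
Q is then a monomial in u, a, d:
δQ/Q = √((δu/u)² + (2·δa/a)² + (½·δd/d)²) = √(0.000930 + 0.00384 + 0.00226) = 0.0838
Q = 613, so δQ = 0.0838 × 613 = 51.4.

51.4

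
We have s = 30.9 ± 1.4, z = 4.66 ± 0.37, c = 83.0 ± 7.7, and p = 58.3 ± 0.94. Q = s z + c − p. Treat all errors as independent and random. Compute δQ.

Let w = s·z = 144. δw/w = √((1·δs/s)² + (1·δz/z)²) = √(0.00205 + 0.00630) = 0.0914, so δw = 13.2.
Q = w + c − p: δQ = √(δw² + δc² + δp²) = √(173 + 59.3 + 0.884) = 15.3

15.3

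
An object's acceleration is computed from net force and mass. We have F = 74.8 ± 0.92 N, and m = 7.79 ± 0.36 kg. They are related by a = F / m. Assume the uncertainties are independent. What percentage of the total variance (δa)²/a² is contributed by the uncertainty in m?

93.4%

(δa/a)² = (1·δF/F)² + (-1·δm/m)²
  F term: (1×0.0123)² = 0.000151
  m term: (-1×0.0462)² = 0.00214
Total = 0.00229. Share from m = 0.00214/0.00229 = 0.934.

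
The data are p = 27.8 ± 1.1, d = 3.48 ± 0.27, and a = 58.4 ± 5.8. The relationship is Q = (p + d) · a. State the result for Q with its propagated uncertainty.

Let u = p + d = 31.3. δu = √(δp² + δd²) = √(1.21 + 0.0729) = 1.13, so δu/u = 0.0362.
Q is then a monomial in u, a:
δQ/Q = √((δu/u)² + (1·δa/a)²) = √(0.00131 + 0.00986) = 0.106
Q = 1830, so δQ = 0.106 × 1830 = 193.

1830 ± 193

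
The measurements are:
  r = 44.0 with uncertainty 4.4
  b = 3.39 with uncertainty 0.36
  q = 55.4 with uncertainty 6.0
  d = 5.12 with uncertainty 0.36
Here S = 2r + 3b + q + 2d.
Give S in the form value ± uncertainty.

Sums and differences: (δS)² = Σ (cᵢ δxᵢ)².
  (2·δr)² = 77.4;  (3·δb)² = 1.17;  (δq)² = 36.0;  (2·δd)² = 0.518
δS = √(115) = 10.7
S = 164.

164 ± 10.7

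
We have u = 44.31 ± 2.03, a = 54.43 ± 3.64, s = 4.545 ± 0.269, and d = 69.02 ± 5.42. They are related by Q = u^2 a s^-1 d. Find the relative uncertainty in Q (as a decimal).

0.150

Each factor contributes (exponent × relative error)² to (δQ/Q)²:
  (2·δu/u)² = (2×0.0458)² = 0.00840;  (1·δa/a)² = (1×0.0669)² = 0.00447;  (-1·δs/s)² = (-1×0.0592)² = 0.00350;  (1·δd/d)² = (1×0.0785)² = 0.00617
δQ/Q = √(0.0225) = 0.150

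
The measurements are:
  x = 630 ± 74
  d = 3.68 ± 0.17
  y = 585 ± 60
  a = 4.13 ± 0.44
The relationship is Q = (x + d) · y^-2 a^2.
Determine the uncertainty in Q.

0.0100

Let u = x + d = 634. δu = √(δx² + δd²) = √(5480 + 0.0289) = 74.0, so δu/u = 0.117.
Q is then a monomial in u, y, a:
δQ/Q = √((δu/u)² + (-2·δy/y)² + (2·δa/a)²) = √(0.0136 + 0.0421 + 0.0454) = 0.318
Q = 0.0316, so δQ = 0.318 × 0.0316 = 0.0100.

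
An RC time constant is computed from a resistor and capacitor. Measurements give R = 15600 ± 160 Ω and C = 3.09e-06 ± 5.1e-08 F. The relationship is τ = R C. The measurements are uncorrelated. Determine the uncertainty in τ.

For a monomial τ ∝ R, C, fractional errors add in quadrature:
  (1·δR/R)² = (1×0.0103)² = 0.000105;  (1·δC/C)² = (1×0.0165)² = 0.000272
δτ/τ = √(0.000378) = 0.0194
τ = 0.0482 s, so δτ = 0.0194 × 0.0482 = 0.000937 s.

0.000937 s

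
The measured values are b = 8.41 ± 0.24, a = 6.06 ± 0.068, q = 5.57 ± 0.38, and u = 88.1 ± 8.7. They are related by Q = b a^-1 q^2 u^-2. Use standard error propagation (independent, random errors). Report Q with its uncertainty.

0.00555 ± 0.00134

Q is a product of powers, so relative uncertainties combine in quadrature:
  (1·δb/b)² = (1×0.0285)² = 0.000814;  (-1·δa/a)² = (-1×0.0112)² = 0.000126;  (2·δq/q)² = (2×0.0682)² = 0.0186;  (-2·δu/u)² = (-2×0.0988)² = 0.0390
δQ/Q = √(0.0586) = 0.242
Q = 0.00555, so δQ = 0.242 × 0.00555 = 0.00134.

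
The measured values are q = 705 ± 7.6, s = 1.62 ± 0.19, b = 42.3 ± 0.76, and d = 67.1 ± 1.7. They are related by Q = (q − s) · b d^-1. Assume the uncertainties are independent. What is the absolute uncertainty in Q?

Let u = q − s = 703. δu = √(δq² + δs²) = √(57.8 + 0.0361) = 7.60, so δu/u = 0.0108.
Q is then a monomial in u, b, d:
δQ/Q = √((δu/u)² + (1·δb/b)² + (-1·δd/d)²) = √(0.000117 + 0.000323 + 0.000642) = 0.0329
Q = 443, so δQ = 0.0329 × 443 = 14.6.

14.6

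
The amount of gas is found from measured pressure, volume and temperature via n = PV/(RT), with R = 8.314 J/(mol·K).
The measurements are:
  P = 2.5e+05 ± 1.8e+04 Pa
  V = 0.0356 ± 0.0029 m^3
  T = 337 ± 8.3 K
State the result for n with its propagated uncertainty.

Relative error in a monomial: (δn/n)² = Σ (nᵢ · δxᵢ/xᵢ)².
  (1·δP/P)² = (1×0.0720)² = 0.00518;  (1·δV/V)² = (1×0.0815)² = 0.00664;  (-1·δT/T)² = (-1×0.0246)² = 0.000607
δn/n = √(0.0124) = 0.111
n = 3.18 mol, so δn = 0.111 × 3.18 = 0.354 mol.

3.18 ± 0.354 mol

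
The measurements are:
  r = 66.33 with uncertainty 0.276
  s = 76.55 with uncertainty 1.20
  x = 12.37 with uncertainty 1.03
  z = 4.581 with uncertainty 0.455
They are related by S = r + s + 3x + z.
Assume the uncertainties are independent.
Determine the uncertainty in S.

Sums and differences: (δS)² = Σ (cᵢ δxᵢ)².
  (δr)² = 0.0762;  (δs)² = 1.44;  (3·δx)² = 9.55;  (δz)² = 0.207
δS = √(11.3) = 3.36

3.36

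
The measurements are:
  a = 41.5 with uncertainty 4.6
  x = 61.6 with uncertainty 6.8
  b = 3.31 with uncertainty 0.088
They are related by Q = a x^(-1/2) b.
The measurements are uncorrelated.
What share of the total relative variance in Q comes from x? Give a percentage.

(δQ/Q)² = (1·δa/a)² + (−½·δx/x)² + (1·δb/b)²
  a term: (1×0.111)² = 0.0123
  x term: (-0.5×0.110)² = 0.00305
  b term: (1×0.0266)² = 0.000707
Total = 0.0160. Share from x = 0.00305/0.0160 = 0.190.

19.0%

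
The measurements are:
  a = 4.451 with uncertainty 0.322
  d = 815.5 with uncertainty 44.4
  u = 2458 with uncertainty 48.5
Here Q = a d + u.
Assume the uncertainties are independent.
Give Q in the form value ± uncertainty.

Let p = a·d = 3630. δp/p = √((1·δa/a)² + (1·δd/d)²) = √(0.00523 + 0.00296) = 0.0905, so δp = 329.
Q = p + u: δQ = √(δp² + δu²) = √(1.08e+05 + 2350) = 332
Q = 6088.

6088 ± 332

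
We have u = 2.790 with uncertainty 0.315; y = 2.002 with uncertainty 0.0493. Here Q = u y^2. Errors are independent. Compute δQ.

Each factor contributes (exponent × relative error)² to (δQ/Q)²:
  (1·δu/u)² = (1×0.113)² = 0.0127;  (2·δy/y)² = (2×0.0246)² = 0.00243
δQ/Q = √(0.0152) = 0.123
Q = 11.18, so δQ = 0.123 × 11.18 = 1.38.

1.38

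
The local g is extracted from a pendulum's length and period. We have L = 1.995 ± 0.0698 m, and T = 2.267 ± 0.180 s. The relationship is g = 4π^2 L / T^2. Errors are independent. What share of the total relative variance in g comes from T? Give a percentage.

(δg/g)² = (1·δL/L)² + (-2·δT/T)²
  L term: (1×0.0350)² = 0.00122
  T term: (-2×0.0794)² = 0.0252
Total = 0.0264. Share from T = 0.0252/0.0264 = 0.954.

95.4%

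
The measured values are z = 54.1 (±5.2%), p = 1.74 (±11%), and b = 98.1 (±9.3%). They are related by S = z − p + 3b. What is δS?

27.5

S is a linear combination, so absolute uncertainties add in quadrature:
  (δz)² = 7.91;  (δp)² = 0.0366;  (3·δb)² = 749
δS = √(757) = 27.5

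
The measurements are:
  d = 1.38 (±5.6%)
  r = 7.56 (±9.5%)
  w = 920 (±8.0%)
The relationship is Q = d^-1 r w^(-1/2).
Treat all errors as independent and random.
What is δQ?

Each factor contributes (exponent × relative error)² to (δQ/Q)²:
  (-1·δd/d)² = (-1×0.0560)² = 0.00314;  (1·δr/r)² = (1×0.0950)² = 0.00903;  (−½·δw/w)² = (-0.5×0.0800)² = 0.00160
δQ/Q = √(0.0138) = 0.117
Q = 0.181, so δQ = 0.117 × 0.181 = 0.0212.

0.0212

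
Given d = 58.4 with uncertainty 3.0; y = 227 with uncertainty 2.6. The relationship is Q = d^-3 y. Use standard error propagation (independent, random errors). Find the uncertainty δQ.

Since Q is a product/quotient, work with relative uncertainties:
  (-3·δd/d)² = (-3×0.0514)² = 0.0237;  (1·δy/y)² = (1×0.0115)² = 0.000131
δQ/Q = √(0.0239) = 0.155
Q = 0.00114, so δQ = 0.155 × 0.00114 = 0.000176.

0.000176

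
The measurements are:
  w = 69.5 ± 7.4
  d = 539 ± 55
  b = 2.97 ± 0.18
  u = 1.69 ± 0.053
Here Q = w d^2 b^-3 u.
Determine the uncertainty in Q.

3.84e+05

Relative error in a monomial: (δQ/Q)² = Σ (nᵢ · δxᵢ/xᵢ)².
  (1·δw/w)² = (1×0.106)² = 0.0113;  (2·δd/d)² = (2×0.102)² = 0.0416;  (-3·δb/b)² = (-3×0.0606)² = 0.0331;  (1·δu/u)² = (1×0.0314)² = 0.000984
δQ/Q = √(0.0870) = 0.295
Q = 1.3e+06, so δQ = 0.295 × 1.3e+06 = 3.84e+05.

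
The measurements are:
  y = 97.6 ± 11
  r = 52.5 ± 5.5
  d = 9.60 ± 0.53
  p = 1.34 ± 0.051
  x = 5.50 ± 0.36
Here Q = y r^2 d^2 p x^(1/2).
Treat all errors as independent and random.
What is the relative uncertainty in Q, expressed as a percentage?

26.7%

Q is a product of powers, so relative uncertainties combine in quadrature:
  (1·δy/y)² = (1×0.113)² = 0.0127;  (2·δr/r)² = (2×0.105)² = 0.0439;  (2·δd/d)² = (2×0.0552)² = 0.0122;  (1·δp/p)² = (1×0.0381)² = 0.00145;  (½·δx/x)² = (0.5×0.0655)² = 0.00107
δQ/Q = √(0.0713) = 0.267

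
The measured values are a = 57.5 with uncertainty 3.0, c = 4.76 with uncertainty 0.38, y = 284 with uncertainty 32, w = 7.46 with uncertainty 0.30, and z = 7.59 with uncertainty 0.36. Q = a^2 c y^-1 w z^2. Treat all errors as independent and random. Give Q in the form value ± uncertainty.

Each factor contributes (exponent × relative error)² to (δQ/Q)²:
  (2·δa/a)² = (2×0.0522)² = 0.0109;  (1·δc/c)² = (1×0.0798)² = 0.00637;  (-1·δy/y)² = (-1×0.113)² = 0.0127;  (1·δw/w)² = (1×0.0402)² = 0.00162;  (2·δz/z)² = (2×0.0474)² = 0.00900
δQ/Q = √(0.0406) = 0.201
Q = 23800, so δQ = 0.201 × 23800 = 4800.

23800 ± 4800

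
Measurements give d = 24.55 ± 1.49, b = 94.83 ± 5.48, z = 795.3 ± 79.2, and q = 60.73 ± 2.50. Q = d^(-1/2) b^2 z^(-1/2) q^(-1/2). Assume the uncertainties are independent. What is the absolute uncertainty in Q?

1.08

Relative error in a monomial: (δQ/Q)² = Σ (nᵢ · δxᵢ/xᵢ)².
  (−½·δd/d)² = (-0.5×0.0607)² = 0.000921;  (2·δb/b)² = (2×0.0578)² = 0.0134;  (−½·δz/z)² = (-0.5×0.0996)² = 0.00248;  (−½·δq/q)² = (-0.5×0.0412)² = 0.000424
δQ/Q = √(0.0172) = 0.131
Q = 8.258, so δQ = 0.131 × 8.258 = 1.08.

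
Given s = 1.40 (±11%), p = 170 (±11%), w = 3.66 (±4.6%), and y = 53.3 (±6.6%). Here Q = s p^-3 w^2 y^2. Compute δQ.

Since Q is a product/quotient, work with relative uncertainties:
  (1·δs/s)² = (1×0.110)² = 0.0121;  (-3·δp/p)² = (-3×0.110)² = 0.109;  (2·δw/w)² = (2×0.0460)² = 0.00846;  (2·δy/y)² = (2×0.0660)² = 0.0174
δQ/Q = √(0.147) = 0.383
Q = 0.0108, so δQ = 0.383 × 0.0108 = 0.00416.

0.00416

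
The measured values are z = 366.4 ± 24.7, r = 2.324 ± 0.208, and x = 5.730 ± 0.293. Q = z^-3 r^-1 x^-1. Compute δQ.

Since Q is a product/quotient, work with relative uncertainties:
  (-3·δz/z)² = (-3×0.0674)² = 0.0409;  (-1·δr/r)² = (-1×0.0895)² = 0.00801;  (-1·δx/x)² = (-1×0.0511)² = 0.00261
δQ/Q = √(0.0515) = 0.227
Q = 1.527e-09, so δQ = 0.227 × 1.527e-09 = 3.47e-10.

3.47e-10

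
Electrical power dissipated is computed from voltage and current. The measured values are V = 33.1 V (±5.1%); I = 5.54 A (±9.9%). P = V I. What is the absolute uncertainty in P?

20.4 W

Relative error in a monomial: (δP/P)² = Σ (nᵢ · δxᵢ/xᵢ)².
  (1·δV/V)² = (1×0.0510)² = 0.00260;  (1·δI/I)² = (1×0.0990)² = 0.00980
δP/P = √(0.0124) = 0.111
P = 183 W, so δP = 0.111 × 183 = 20.4 W.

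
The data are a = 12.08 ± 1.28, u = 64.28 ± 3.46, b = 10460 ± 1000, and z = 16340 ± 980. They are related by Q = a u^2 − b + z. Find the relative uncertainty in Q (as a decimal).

Let p = a·u^2 = 49910. δp/p = √((1·δa/a)² + (2·δu/u)²) = √(0.0112 + 0.0116) = 0.151, so δp = 7540.
Q = p − b + z: δQ = √(δp² + δb² + δz²) = √(5.68e+07 + 1e+06 + 9.6e+05) = 7670
Q = 55790, so δQ/Q = 7670/55790 = 0.137.

0.137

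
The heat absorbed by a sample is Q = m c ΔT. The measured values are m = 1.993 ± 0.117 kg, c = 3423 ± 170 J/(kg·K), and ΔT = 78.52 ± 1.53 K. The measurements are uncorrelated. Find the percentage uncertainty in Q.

Q is a product of powers, so relative uncertainties combine in quadrature:
  (1·δm/m)² = (1×0.0587)² = 0.00345;  (1·δc/c)² = (1×0.0497)² = 0.00247;  (1·δΔT/ΔT)² = (1×0.0195)² = 0.000380
δQ/Q = √(0.00629) = 0.0793

7.93%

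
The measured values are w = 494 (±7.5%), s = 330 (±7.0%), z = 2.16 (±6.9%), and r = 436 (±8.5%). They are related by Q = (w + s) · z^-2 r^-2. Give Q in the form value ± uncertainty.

Let u = w + s = 824. δu = √(δw² + δs²) = √(1370 + 534) = 43.7, so δu/u = 0.0530.
Q is then a monomial in u, z, r:
δQ/Q = √((δu/u)² + (-2·δz/z)² + (-2·δr/r)²) = √(0.00281 + 0.0190 + 0.0289) = 0.225
Q = 0.000929, so δQ = 0.225 × 0.000929 = 0.000209.

0.000929 ± 0.000209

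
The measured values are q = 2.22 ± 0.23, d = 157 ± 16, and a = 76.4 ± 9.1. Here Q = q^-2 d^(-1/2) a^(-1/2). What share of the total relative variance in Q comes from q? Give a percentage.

87.5%

(δQ/Q)² = (-2·δq/q)² + (−½·δd/d)² + (−½·δa/a)²
  q term: (-2×0.104)² = 0.0429
  d term: (-0.5×0.102)² = 0.00260
  a term: (-0.5×0.119)² = 0.00355
Total = 0.0491. Share from q = 0.0429/0.0491 = 0.875.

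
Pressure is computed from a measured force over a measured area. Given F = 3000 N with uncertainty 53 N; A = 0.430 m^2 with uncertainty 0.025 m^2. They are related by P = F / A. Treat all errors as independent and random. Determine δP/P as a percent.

For a monomial P ∝ F, A^-1, fractional errors add in quadrature:
  (1·δF/F)² = (1×0.0177)² = 0.000312;  (-1·δA/A)² = (-1×0.0581)² = 0.00338
δP/P = √(0.00369) = 0.0608

6.08%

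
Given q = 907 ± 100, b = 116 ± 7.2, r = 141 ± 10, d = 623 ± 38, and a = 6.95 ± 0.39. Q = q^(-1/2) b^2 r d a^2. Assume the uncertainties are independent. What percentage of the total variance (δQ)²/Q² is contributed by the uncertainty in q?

7.64%

(δQ/Q)² = (−½·δq/q)² + (2·δb/b)² + (1·δr/r)² + (1·δd/d)² + (2·δa/a)²
  q term: (-0.5×0.110)² = 0.00304
  b term: (2×0.0621)² = 0.0154
  r term: (1×0.0709)² = 0.00503
  d term: (1×0.0610)² = 0.00372
  a term: (2×0.0561)² = 0.0126
Total = 0.0398. Share from q = 0.00304/0.0398 = 0.0764.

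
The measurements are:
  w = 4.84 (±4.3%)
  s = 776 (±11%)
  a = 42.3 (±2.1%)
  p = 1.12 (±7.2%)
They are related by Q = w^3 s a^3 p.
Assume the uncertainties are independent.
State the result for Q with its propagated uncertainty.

Relative error in a monomial: (δQ/Q)² = Σ (nᵢ · δxᵢ/xᵢ)².
  (3·δw/w)² = (3×0.0430)² = 0.0166;  (1·δs/s)² = (1×0.110)² = 0.0121;  (3·δa/a)² = (3×0.0210)² = 0.00397;  (1·δp/p)² = (1×0.0720)² = 0.00518
δQ/Q = √(0.0379) = 0.195
Q = 7.46e+09, so δQ = 0.195 × 7.46e+09 = 1.45e+09.

(7.46 ± 1.45) × 10^9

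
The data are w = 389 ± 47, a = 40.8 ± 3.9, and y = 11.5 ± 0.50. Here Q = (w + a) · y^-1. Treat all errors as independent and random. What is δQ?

4.41

Let u = w + a = 430. δu = √(δw² + δa²) = √(2210 + 15.2) = 47.2, so δu/u = 0.110.
Q is then a monomial in u, y:
δQ/Q = √((δu/u)² + (-1·δy/y)²) = √(0.0120 + 0.00189) = 0.118
Q = 37.4, so δQ = 0.118 × 37.4 = 4.41.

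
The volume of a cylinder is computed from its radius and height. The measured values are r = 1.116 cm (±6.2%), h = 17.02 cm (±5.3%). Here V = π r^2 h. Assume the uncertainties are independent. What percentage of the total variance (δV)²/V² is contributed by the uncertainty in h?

15.4%

(δV/V)² = (2·δr/r)² + (1·δh/h)²
  r term: (2×0.0620)² = 0.0154
  h term: (1×0.0530)² = 0.00281
Total = 0.0182. Share from h = 0.00281/0.0182 = 0.154.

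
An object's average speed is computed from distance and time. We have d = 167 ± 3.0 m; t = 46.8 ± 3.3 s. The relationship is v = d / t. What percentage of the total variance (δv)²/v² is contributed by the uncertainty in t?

(δv/v)² = (1·δd/d)² + (-1·δt/t)²
  d term: (1×0.0180)² = 0.000323
  t term: (-1×0.0705)² = 0.00497
Total = 0.00529. Share from t = 0.00497/0.00529 = 0.939.

93.9%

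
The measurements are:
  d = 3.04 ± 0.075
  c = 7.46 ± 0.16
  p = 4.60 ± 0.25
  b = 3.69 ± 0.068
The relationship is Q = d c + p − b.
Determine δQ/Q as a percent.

Let w = d·c = 22.7. δw/w = √((1·δd/d)² + (1·δc/c)²) = √(0.000609 + 0.000460) = 0.0327, so δw = 0.741.
Q = w + p − b: δQ = √(δw² + δp² + δb²) = √(0.550 + 0.0625 + 0.00462) = 0.785
Q = 23.6, so δQ/Q = 0.785/23.6 = 0.0333.

3.33%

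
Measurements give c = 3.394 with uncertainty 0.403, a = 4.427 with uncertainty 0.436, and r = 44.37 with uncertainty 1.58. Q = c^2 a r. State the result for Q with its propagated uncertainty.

Q is a product of powers, so relative uncertainties combine in quadrature:
  (2·δc/c)² = (2×0.119)² = 0.0564;  (1·δa/a)² = (1×0.0985)² = 0.00970;  (1·δr/r)² = (1×0.0356)² = 0.00127
δQ/Q = √(0.0674) = 0.260
Q = 2263, so δQ = 0.260 × 2263 = 587.

2263 ± 587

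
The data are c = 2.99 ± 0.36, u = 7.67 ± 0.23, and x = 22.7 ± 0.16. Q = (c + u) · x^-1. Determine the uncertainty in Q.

Let w = c + u = 10.7. δw = √(δc² + δu²) = √(0.130 + 0.0529) = 0.427, so δw/w = 0.0401.
Q is then a monomial in w, x:
δQ/Q = √((δw/w)² + (-1·δx/x)²) = √(0.00161 + 4.97e-05) = 0.0407
Q = 0.470, so δQ = 0.0407 × 0.470 = 0.0191.

0.0191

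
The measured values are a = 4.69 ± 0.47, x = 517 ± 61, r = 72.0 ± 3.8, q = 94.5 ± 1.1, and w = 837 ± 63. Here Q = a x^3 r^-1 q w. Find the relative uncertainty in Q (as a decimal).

0.379

Products/powers → add relative errors in quadrature, weighted by exponent:
  (1·δa/a)² = (1×0.100)² = 0.0100;  (3·δx/x)² = (3×0.118)² = 0.125;  (-1·δr/r)² = (-1×0.0528)² = 0.00279;  (1·δq/q)² = (1×0.0116)² = 0.000135;  (1·δw/w)² = (1×0.0753)² = 0.00567
δQ/Q = √(0.144) = 0.379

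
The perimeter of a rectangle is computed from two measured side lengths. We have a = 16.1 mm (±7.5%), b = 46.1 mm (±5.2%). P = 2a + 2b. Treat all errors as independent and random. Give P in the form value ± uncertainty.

Each term contributes (cᵢ δxᵢ)² to (δP)²:
  (2·δa)² = 5.83;  (2·δb)² = 23.0
δP = √(28.8) = 5.37 mm
P = 124 mm.

124 ± 5.37 mm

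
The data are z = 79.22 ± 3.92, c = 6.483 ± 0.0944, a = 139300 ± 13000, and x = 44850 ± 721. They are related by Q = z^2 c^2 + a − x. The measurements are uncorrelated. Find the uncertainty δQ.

30200

Let p = z^2·c^2 = 263800. δp/p = √((2·δz/z)² + (2·δc/c)²) = √(0.00979 + 0.000848) = 0.103, so δp = 27200.
Q = p + a − x: δQ = √(δp² + δa² + δx²) = √(7.4e+08 + 1.69e+08 + 5.2e+05) = 30200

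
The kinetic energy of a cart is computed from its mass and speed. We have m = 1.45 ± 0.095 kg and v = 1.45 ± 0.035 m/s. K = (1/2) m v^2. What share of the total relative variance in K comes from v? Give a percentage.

35.2%

(δK/K)² = (1·δm/m)² + (2·δv/v)²
  m term: (1×0.0655)² = 0.00429
  v term: (2×0.0241)² = 0.00233
Total = 0.00662. Share from v = 0.00233/0.00662 = 0.352.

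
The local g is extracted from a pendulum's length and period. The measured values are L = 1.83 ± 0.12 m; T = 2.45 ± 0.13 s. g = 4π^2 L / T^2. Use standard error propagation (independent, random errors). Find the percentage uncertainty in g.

12.5%

g is a product of powers, so relative uncertainties combine in quadrature:
  (1·δL/L)² = (1×0.0656)² = 0.00430;  (-2·δT/T)² = (-2×0.0531)² = 0.0113
δg/g = √(0.0156) = 0.125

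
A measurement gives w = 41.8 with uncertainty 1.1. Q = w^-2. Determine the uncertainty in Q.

3.01e-05

Q ∝ w^-2, so δQ/Q = |-2| · δw/w = 2 × 0.0263 = 0.0526.
Q = 0.000572, so δQ = 0.0526 × 0.000572 = 3.01e-05.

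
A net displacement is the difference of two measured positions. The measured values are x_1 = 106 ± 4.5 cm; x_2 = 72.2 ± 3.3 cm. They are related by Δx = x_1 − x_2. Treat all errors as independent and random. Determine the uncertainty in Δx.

5.58 cm

Each term contributes (cᵢ δxᵢ)² to (δΔx)²:
  (δx_1)² = 20.2;  (δx_2)² = 10.9
δΔx = √(31.1) = 5.58 cm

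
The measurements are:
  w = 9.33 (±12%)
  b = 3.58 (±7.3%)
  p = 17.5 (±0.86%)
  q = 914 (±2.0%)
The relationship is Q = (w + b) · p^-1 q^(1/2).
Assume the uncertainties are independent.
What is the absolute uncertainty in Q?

Let u = w + b = 12.9. δu = √(δw² + δb²) = √(1.25 + 0.0683) = 1.15, so δu/u = 0.0891.
Q is then a monomial in u, p, q:
δQ/Q = √((δu/u)² + (-1·δp/p)² + (½·δq/q)²) = √(0.00793 + 7.4e-05 + 0.000100) = 0.0900
Q = 22.3, so δQ = 0.0900 × 22.3 = 2.01.

2.01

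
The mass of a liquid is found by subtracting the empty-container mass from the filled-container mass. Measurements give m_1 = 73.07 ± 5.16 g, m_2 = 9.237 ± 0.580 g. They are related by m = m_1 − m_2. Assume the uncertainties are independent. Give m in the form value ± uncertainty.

63.83 ± 5.19 g

Each term contributes (cᵢ δxᵢ)² to (δm)²:
  (δm_1)² = 26.6;  (δm_2)² = 0.336
δm = √(27.0) = 5.19 g
m = 63.83 g.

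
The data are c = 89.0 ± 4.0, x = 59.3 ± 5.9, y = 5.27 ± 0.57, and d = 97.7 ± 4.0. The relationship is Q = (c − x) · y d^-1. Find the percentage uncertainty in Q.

26.6%

Let u = c − x = 29.7. δu = √(δc² + δx²) = √(16.0 + 34.8) = 7.13, so δu/u = 0.240.
Q is then a monomial in u, y, d:
δQ/Q = √((δu/u)² + (1·δy/y)² + (-1·δd/d)²) = √(0.0576 + 0.0117 + 0.00168) = 0.266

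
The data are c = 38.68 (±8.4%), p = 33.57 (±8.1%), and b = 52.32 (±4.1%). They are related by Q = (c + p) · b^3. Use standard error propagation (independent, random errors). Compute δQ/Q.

Let u = c + p = 72.25. δu = √(δc² + δp²) = √(10.6 + 7.39) = 4.24, so δu/u = 0.0586.
Q is then a monomial in u, b:
δQ/Q = √((δu/u)² + (3·δb/b)²) = √(0.00344 + 0.0151) = 0.136

0.136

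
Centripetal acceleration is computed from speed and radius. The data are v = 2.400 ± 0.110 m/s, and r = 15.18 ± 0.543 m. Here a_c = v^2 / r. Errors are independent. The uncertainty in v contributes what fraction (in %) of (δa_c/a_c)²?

86.8%

(δa_c/a_c)² = (2·δv/v)² + (-1·δr/r)²
  v term: (2×0.0458)² = 0.00840
  r term: (-1×0.0358)² = 0.00128
Total = 0.00968. Share from v = 0.00840/0.00968 = 0.868.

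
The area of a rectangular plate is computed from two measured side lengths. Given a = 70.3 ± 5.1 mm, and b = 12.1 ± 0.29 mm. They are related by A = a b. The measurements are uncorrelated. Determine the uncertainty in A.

65.0 mm^2

A is a product of powers, so relative uncertainties combine in quadrature:
  (1·δa/a)² = (1×0.0725)² = 0.00526;  (1·δb/b)² = (1×0.0240)² = 0.000574
δA/A = √(0.00584) = 0.0764
A = 851 mm^2, so δA = 0.0764 × 851 = 65.0 mm^2.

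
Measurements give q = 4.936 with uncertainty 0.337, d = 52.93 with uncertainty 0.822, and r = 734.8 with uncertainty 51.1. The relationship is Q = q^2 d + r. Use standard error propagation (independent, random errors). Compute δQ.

Let p = q^2·d = 1290. δp/p = √((2·δq/q)² + (1·δd/d)²) = √(0.0186 + 0.000241) = 0.137, so δp = 177.
Q = p + r: δQ = √(δp² + δr²) = √(31400 + 2610) = 184

184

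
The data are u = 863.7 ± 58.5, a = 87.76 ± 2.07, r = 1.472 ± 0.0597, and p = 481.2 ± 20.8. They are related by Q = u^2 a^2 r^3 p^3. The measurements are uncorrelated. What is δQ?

4.66e+17

Each factor contributes (exponent × relative error)² to (δQ/Q)²:
  (2·δu/u)² = (2×0.0677)² = 0.0184;  (2·δa/a)² = (2×0.0236)² = 0.00223;  (3·δr/r)² = (3×0.0406)² = 0.0148;  (3·δp/p)² = (3×0.0432)² = 0.0168
δQ/Q = √(0.0522) = 0.228
Q = 2.042e+18, so δQ = 0.228 × 2.042e+18 = 4.66e+17.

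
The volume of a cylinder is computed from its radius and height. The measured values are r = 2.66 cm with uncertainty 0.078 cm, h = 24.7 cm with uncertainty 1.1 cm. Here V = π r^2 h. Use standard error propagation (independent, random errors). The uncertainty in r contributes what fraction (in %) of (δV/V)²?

63.4%

(δV/V)² = (2·δr/r)² + (1·δh/h)²
  r term: (2×0.0293)² = 0.00344
  h term: (1×0.0445)² = 0.00198
Total = 0.00542. Share from r = 0.00344/0.00542 = 0.634.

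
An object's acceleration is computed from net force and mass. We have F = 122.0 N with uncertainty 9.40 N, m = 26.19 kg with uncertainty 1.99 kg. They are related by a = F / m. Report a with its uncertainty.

Products/powers → add relative errors in quadrature, weighted by exponent:
  (1·δF/F)² = (1×0.0770)² = 0.00594;  (-1·δm/m)² = (-1×0.0760)² = 0.00577
δa/a = √(0.0117) = 0.108
a = 4.658 m/s^2, so δa = 0.108 × 4.658 = 0.504 m/s^2.

4.658 ± 0.504 m/s^2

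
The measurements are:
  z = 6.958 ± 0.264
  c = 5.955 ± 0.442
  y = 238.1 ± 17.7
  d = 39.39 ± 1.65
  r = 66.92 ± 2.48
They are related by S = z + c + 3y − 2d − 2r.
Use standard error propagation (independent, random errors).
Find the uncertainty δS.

Each term contributes (cᵢ δxᵢ)² to (δS)²:
  (δz)² = 0.0697;  (δc)² = 0.195;  (3·δy)² = 2820;  (2·δd)² = 10.9;  (2·δr)² = 24.6
δS = √(2860) = 53.4

53.4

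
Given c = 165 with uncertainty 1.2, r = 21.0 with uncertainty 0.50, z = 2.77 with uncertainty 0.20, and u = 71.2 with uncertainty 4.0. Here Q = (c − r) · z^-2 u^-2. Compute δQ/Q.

0.183

Let w = c − r = 144. δw = √(δc² + δr²) = √(1.44 + 0.250) = 1.30, so δw/w = 0.00903.
Q is then a monomial in w, z, u:
δQ/Q = √((δw/w)² + (-2·δz/z)² + (-2·δu/u)²) = √(8.15e-05 + 0.0209 + 0.0126) = 0.183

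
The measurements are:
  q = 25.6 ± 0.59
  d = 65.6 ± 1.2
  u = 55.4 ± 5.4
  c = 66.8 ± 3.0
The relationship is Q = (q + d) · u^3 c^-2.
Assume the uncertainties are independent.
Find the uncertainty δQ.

1060

Let w = q + d = 91.2. δw = √(δq² + δd²) = √(0.348 + 1.44) = 1.34, so δw/w = 0.0147.
Q is then a monomial in w, u, c:
δQ/Q = √((δw/w)² + (3·δu/u)² + (-2·δc/c)²) = √(0.000215 + 0.0855 + 0.00807) = 0.306
Q = 3480, so δQ = 0.306 × 3480 = 1060.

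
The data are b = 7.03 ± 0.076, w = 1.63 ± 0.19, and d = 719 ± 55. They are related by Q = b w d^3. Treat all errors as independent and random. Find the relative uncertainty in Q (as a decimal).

0.258

Q is a product of powers, so relative uncertainties combine in quadrature:
  (1·δb/b)² = (1×0.0108)² = 0.000117;  (1·δw/w)² = (1×0.117)² = 0.0136;  (3·δd/d)² = (3×0.0765)² = 0.0527
δQ/Q = √(0.0664) = 0.258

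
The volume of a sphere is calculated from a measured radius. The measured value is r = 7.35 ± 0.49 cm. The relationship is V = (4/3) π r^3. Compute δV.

For a monomial V ∝ r^3, fractional errors add in quadrature:
  (3·δr/r)² = (3×0.0667)² = 0.0400
δV/V = √(0.0400) = 0.200
V = 1660 cm^3, so δV = 0.200 × 1660 = 333 cm^3.

333 cm^3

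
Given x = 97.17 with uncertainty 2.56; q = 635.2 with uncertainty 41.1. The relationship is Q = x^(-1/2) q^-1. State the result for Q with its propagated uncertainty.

Each factor contributes (exponent × relative error)² to (δQ/Q)²:
  (−½·δx/x)² = (-0.5×0.0263)² = 0.000174;  (-1·δq/q)² = (-1×0.0647)² = 0.00419
δQ/Q = √(0.00436) = 0.0660
Q = 0.0001597, so δQ = 0.0660 × 0.0001597 = 1.05e-05.

(1.597 ± 0.105) × 10^-4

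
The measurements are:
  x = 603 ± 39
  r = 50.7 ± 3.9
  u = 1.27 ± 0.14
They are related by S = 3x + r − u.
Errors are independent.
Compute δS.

S is a linear combination, so absolute uncertainties add in quadrature:
  (3·δx)² = 13700;  (δr)² = 15.2;  (δu)² = 0.0196
δS = √(13700) = 117

117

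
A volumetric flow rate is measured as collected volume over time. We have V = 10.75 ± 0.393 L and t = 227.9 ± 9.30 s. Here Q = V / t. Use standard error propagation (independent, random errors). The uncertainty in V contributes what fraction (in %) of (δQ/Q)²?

(δQ/Q)² = (1·δV/V)² + (-1·δt/t)²
  V term: (1×0.0366)² = 0.00134
  t term: (-1×0.0408)² = 0.00167
Total = 0.00300. Share from V = 0.00134/0.00300 = 0.445.

44.5%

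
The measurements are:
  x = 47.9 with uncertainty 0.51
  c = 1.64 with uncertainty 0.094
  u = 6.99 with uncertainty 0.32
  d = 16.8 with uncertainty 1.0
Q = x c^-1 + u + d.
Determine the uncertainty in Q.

2.00

Let p = x·c^-1 = 29.2. δp/p = √((1·δx/x)² + (-1·δc/c)²) = √(0.000113 + 0.00329) = 0.0583, so δp = 1.70.
Q = p + u + d: δQ = √(δp² + δu² + δd²) = √(2.90 + 0.102 + 1.00) = 2.00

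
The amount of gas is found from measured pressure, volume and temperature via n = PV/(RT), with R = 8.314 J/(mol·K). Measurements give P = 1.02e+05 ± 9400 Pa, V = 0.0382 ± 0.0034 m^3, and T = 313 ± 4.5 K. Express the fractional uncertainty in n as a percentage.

Each factor contributes (exponent × relative error)² to (δn/n)²:
  (1·δP/P)² = (1×0.0922)² = 0.00849;  (1·δV/V)² = (1×0.0890)² = 0.00792;  (-1·δT/T)² = (-1×0.0144)² = 0.000207
δn/n = √(0.0166) = 0.129

12.9%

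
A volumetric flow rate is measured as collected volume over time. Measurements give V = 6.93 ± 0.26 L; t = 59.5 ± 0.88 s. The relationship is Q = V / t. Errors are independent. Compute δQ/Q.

0.0403

Since Q is a product/quotient, work with relative uncertainties:
  (1·δV/V)² = (1×0.0375)² = 0.00141;  (-1·δt/t)² = (-1×0.0148)² = 0.000219
δQ/Q = √(0.00163) = 0.0403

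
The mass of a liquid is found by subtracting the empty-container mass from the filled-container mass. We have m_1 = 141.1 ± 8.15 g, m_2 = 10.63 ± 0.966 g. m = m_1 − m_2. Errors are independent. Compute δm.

Sums and differences: (δm)² = Σ (cᵢ δxᵢ)².
  (δm_1)² = 66.4;  (δm_2)² = 0.933
δm = √(67.4) = 8.21 g

8.21 g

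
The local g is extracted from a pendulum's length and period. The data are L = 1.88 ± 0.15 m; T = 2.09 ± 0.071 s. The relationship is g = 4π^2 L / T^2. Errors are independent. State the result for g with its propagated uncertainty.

For a monomial g ∝ L, T^-2, fractional errors add in quadrature:
  (1·δL/L)² = (1×0.0798)² = 0.00637;  (-2·δT/T)² = (-2×0.0340)² = 0.00462
δg/g = √(0.0110) = 0.105
g = 17.0 m/s^2, so δg = 0.105 × 17.0 = 1.78 m/s^2.

17.0 ± 1.78 m/s^2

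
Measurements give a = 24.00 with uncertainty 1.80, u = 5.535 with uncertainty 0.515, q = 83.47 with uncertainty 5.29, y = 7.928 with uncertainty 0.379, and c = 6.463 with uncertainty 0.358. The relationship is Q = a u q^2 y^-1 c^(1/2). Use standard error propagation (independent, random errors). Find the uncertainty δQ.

For a monomial Q ∝ a, u, q^2, y^-1, c^(1/2), fractional errors add in quadrature:
  (1·δa/a)² = (1×0.0750)² = 0.00562;  (1·δu/u)² = (1×0.0930)² = 0.00866;  (2·δq/q)² = (2×0.0634)² = 0.0161;  (-1·δy/y)² = (-1×0.0478)² = 0.00229;  (½·δc/c)² = (0.5×0.0554)² = 0.000767
δQ/Q = √(0.0334) = 0.183
Q = 296800, so δQ = 0.183 × 296800 = 54200.

54200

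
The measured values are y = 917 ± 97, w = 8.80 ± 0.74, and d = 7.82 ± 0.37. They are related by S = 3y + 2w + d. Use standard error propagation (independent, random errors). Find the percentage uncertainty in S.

10.5%

Sums and differences: (δS)² = Σ (cᵢ δxᵢ)².
  (3·δy)² = 84700;  (2·δw)² = 2.19;  (δd)² = 0.137
δS = √(84700) = 291
S = 2780, so δS/S = 291/2780 = 0.105.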